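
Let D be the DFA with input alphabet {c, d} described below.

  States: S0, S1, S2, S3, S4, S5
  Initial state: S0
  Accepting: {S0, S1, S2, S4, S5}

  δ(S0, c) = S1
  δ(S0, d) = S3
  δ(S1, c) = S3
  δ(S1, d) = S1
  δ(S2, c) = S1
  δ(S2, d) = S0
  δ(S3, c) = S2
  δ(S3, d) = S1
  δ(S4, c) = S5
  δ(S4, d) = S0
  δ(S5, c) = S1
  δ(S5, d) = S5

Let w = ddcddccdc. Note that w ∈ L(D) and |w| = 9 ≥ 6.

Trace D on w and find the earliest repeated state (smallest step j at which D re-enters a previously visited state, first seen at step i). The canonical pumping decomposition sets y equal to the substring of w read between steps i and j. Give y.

State sequence: S0 -d-> S3 -d-> S1 -c-> S3 -d-> S1 -d-> S1 -c-> S3 -c-> S2 -d-> S0 -c-> S1
First repeat at step 3: S3 was already visited.

So i = 1, j = 3, giving x = w[0:1] = d, y = w[1:3] = dc, z = w[3:9] = ddccdc.
Check: |xy| = 3 ≤ 6 and |y| = 2 ≥ 1. Reading y takes D from S3 back to S3, so every xyⁱz is accepted.
Since D has 6 states, any run of length ≥ 6 visits 6+1 states, so by pigeonhole some state repeats within the first 6 steps — that repeat gives the pumpable loop.

dc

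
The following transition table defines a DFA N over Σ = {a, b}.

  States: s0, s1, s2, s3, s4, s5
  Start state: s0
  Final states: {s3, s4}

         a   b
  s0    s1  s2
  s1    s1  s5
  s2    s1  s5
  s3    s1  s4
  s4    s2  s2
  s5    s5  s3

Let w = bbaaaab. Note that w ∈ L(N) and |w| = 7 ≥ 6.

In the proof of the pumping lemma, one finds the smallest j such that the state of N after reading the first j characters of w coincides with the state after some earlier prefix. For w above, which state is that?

s5

State sequence: s0 -b-> s2 -b-> s5 -a-> s5 -a-> s5 -a-> s5 -a-> s5 -b-> s3
First repeat at step 3: s5 was already visited.

The earliest repeat is at step j = 3: N is in s5, which it already visited at step i = 2.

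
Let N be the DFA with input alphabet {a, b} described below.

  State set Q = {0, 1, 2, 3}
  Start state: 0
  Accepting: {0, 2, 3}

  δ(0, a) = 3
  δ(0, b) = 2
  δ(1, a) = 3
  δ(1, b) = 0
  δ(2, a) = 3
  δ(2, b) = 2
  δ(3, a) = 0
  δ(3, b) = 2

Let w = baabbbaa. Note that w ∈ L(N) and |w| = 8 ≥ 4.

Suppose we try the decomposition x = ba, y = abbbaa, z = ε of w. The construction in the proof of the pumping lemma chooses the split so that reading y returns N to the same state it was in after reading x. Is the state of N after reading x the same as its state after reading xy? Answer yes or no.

no

Run of N on the first 8 characters of w = b a a b b b a a:
  step 0: 0  (start)
  step 1: 2  (read b: 0→2)
  step 2: 3  (read a: 2→3)
  step 3: 0  (read a: 3→0)
  step 4: 2  (read b: 0→2)
  step 5: 2  (read b: 2→2)
  step 6: 2  (read b: 2→2)
  step 7: 3  (read a: 2→3)
  step 8: 0  (read a: 3→0)

After x (step 2): 3. After xy (step 8): 0.
They differ (3 ≠ 0), so y is not a cycle from the state after x; this split is not the one the pumping-lemma construction produces, and pumping y need not keep the string in L(N).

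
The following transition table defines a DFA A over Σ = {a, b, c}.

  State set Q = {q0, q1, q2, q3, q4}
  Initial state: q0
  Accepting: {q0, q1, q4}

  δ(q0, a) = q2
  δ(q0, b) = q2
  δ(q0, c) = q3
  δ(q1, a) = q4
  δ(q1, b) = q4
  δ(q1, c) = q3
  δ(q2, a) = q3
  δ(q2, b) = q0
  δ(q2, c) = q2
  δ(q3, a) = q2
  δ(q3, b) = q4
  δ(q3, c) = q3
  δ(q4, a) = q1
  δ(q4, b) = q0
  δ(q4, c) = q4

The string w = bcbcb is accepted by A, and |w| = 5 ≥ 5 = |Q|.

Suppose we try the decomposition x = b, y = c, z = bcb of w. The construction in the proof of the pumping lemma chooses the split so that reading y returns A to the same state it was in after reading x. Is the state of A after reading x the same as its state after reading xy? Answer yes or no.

State sequence: q0 -b-> q2 -c-> q2

After x (step 1): q2. After xy (step 2): q2.
They match, so y = c drives A around a cycle from q2 back to itself; pumping y any number of times keeps A in q2 before reading z, and xyⁱz ∈ L(A) for every i ≥ 0.

yes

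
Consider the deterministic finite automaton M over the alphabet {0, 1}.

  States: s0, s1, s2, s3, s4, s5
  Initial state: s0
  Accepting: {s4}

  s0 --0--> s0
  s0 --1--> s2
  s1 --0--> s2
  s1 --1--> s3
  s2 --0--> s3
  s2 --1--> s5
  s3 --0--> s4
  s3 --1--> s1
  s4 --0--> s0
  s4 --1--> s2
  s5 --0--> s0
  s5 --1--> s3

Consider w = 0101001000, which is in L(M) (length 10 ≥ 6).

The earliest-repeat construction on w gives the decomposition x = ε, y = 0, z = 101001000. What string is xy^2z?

00101001000

xy^2z = ε·0·0·101001000 = 00101001000.
Reading y = 0 takes M from s0 back to s0, so after x·y·y the machine is still in s0, and z then leads to the accepting state s4. Hence 00101001000 ∈ L(M).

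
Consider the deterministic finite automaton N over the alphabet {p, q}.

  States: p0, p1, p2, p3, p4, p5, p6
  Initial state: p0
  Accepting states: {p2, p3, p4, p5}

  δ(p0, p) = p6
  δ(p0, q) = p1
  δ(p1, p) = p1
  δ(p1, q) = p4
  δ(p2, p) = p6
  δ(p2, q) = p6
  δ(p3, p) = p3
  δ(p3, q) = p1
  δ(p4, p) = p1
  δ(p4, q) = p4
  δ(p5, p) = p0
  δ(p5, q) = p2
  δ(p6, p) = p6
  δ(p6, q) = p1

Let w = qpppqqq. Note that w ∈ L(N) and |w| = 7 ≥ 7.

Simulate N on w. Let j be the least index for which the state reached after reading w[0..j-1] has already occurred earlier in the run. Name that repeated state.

p1

Run of N on w = q p p p q q q:
  step 0: p0  (start)
  step 1: p1  (read q: p0→p1)
  step 2: p1  (read p: p1→p1)   ← first repeat (p1 seen earlier)
  step 3: p1  (read p: p1→p1)
  step 4: p1  (read p: p1→p1)
  step 5: p4  (read q: p1→p4)
  step 6: p4  (read q: p4→p4)
  step 7: p4  (read q: p4→p4)

The earliest repeat is at step j = 2: N is in p1, which it already visited at step i = 1.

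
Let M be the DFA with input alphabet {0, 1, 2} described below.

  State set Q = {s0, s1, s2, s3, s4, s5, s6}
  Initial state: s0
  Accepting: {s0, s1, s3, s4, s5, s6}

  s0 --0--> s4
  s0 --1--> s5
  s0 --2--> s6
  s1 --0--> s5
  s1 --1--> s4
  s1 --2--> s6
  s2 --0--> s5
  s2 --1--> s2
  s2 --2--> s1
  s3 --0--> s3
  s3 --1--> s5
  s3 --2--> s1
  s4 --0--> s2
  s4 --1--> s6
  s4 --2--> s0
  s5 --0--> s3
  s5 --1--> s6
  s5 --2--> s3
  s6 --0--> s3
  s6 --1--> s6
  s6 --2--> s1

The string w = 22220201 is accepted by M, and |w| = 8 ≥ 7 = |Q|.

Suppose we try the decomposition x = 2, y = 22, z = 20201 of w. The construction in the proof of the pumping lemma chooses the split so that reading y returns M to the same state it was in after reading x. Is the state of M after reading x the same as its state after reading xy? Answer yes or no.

Run of M on the first 3 characters of w = 2 2 2:
  step 0: s0  (start)
  step 1: s6  (read 2: s0→s6)
  step 2: s1  (read 2: s6→s1)
  step 3: s6  (read 2: s1→s6)

After x (step 1): s6. After xy (step 3): s6.
They match, so y = 22 drives M around a cycle from s6 back to itself; pumping y any number of times keeps M in s6 before reading z, and xyⁱz ∈ L(M) for every i ≥ 0.

yes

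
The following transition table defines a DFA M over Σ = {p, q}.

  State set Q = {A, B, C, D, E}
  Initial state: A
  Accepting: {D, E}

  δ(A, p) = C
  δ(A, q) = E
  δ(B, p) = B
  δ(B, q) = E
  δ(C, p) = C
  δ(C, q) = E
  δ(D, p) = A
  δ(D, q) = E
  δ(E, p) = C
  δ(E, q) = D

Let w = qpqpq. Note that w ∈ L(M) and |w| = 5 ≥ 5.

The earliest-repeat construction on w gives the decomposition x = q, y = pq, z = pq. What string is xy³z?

qpqpqpqpq

xy^3z = q·pq·pq·pq·pq = qpqpqpqpq.
Reading y = pq takes M from E back to E, so after x·y·y·y the machine is still in E, and z then leads to the accepting state E. Hence qpqpqpqpq ∈ L(M).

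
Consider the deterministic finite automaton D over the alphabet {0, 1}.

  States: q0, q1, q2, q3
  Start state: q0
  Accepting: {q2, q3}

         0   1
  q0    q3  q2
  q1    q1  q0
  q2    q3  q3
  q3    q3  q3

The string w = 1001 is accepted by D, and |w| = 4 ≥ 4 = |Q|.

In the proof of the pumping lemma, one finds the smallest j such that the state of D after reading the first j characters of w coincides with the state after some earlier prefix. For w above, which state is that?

q3

State sequence: q0 -1-> q2 -0-> q3 -0-> q3 -1-> q3
First repeat at step 3: q3 was already visited.

The earliest repeat is at step j = 3: D is in q3, which it already visited at step i = 2.
Pumping length from the standard proof: p = 4 (the number of states). The repeated state found above gives |xy| = j ≤ 4 and |y| = j − i ≥ 1.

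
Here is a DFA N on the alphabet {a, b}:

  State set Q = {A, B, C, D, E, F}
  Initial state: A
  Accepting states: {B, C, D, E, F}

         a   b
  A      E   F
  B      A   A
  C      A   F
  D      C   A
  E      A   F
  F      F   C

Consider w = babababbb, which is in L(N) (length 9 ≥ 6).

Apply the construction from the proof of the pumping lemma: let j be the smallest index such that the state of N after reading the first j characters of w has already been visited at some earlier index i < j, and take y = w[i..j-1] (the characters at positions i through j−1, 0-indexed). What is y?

Run of N on w = b a b a b a b b b:
  step 0: A  (start)
  step 1: F  (read b: A→F)
  step 2: F  (read a: F→F)   ← first repeat (F seen earlier)
  step 3: C  (read b: F→C)
  step 4: A  (read a: C→A)
  step 5: F  (read b: A→F)
  step 6: F  (read a: F→F)
  step 7: C  (read b: F→C)
  step 8: F  (read b: C→F)
  step 9: C  (read b: F→C)

So i = 1, j = 2, giving x = w[0:1] = b, y = w[1:2] = a, z = w[2:9] = bababbb.
Check: |xy| = 2 ≤ 6 and |y| = 1 ≥ 1. Reading y takes N from F back to F, so every xyⁱz is accepted.

a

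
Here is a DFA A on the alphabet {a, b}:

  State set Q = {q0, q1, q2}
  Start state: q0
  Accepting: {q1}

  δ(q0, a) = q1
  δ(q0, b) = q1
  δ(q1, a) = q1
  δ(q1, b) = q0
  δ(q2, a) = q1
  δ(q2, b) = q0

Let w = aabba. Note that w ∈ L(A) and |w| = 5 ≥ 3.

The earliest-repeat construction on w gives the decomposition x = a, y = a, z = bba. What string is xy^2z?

aaabba

xy^2z = a·a·a·bba = aaabba.
Reading y = a takes A from q1 back to q1, so after x·y·y the machine is still in q1, and z then leads to the accepting state q1. Hence aaabba ∈ L(A).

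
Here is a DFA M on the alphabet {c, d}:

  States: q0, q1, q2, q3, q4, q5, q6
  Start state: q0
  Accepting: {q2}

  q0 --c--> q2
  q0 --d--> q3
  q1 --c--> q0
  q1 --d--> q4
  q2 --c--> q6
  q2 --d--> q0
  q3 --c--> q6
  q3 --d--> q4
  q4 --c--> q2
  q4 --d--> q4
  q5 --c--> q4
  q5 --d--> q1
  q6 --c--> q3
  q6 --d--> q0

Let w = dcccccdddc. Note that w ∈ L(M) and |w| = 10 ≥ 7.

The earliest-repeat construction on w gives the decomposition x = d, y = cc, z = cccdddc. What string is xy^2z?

xy^2z = d·cc·cc·cccdddc = dcccccccdddc.
Reading y = cc takes M from q3 back to q3, so after x·y·y the machine is still in q3, and z then leads to the accepting state q2. Hence dcccccccdddc ∈ L(M).

dcccccccdddc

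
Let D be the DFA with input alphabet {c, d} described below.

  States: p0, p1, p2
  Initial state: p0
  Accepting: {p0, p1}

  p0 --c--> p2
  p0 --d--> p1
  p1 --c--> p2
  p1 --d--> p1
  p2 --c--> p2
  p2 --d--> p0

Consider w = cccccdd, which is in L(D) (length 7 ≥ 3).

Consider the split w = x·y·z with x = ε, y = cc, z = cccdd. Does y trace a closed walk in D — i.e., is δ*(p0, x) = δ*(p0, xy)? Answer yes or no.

State sequence: p0 -c-> p2 -c-> p2

After x (step 0): p0. After xy (step 2): p2.
They differ (p0 ≠ p2), so y is not a cycle from the state after x; this split is not the one the pumping-lemma construction produces, and pumping y need not keep the string in L(D).

no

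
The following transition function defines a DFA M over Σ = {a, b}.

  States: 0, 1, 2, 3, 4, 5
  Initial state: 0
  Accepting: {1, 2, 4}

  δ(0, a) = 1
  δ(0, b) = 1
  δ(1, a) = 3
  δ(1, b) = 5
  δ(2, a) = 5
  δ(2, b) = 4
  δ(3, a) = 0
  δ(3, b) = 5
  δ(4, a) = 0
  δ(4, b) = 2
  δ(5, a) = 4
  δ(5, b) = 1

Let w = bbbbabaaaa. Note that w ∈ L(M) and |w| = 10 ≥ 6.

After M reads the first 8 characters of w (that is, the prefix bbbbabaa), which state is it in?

State sequence: 0 -b-> 1 -b-> 5 -b-> 1 -b-> 5 -a-> 4 -b-> 2 -a-> 5 -a-> 4

After reading 8 characters, M is in state 4.

4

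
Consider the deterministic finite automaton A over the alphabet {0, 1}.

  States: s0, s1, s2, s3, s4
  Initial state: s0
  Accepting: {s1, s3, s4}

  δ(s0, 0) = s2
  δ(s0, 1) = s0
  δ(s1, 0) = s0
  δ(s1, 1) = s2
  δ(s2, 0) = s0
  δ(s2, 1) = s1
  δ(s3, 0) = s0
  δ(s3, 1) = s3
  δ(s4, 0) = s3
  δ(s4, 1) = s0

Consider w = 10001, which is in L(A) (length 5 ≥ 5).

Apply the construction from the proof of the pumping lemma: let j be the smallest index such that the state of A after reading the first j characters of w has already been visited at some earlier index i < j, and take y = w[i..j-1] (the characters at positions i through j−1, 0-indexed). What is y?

1

State sequence: s0 -1-> s0 -0-> s2 -0-> s0 -0-> s2 -1-> s1
First repeat at step 1: s0 was already visited.

So i = 0, j = 1, giving x = w[0:0] = ε, y = w[0:1] = 1, z = w[1:5] = 0001.
Check: |xy| = 1 ≤ 5 and |y| = 1 ≥ 1. Reading y takes A from s0 back to s0, so every xyⁱz is accepted.
Pumping length from the standard proof: p = 5 (the number of states). The repeated state found above gives |xy| = j ≤ 5 and |y| = j − i ≥ 1.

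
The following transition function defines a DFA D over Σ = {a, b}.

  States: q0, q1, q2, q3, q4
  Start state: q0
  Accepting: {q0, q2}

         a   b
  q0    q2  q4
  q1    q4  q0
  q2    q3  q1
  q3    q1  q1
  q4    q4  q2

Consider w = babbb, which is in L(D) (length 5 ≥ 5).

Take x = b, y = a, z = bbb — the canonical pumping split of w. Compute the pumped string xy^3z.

baaabbb

xy^3z = b·a·a·a·bbb = baaabbb.
Reading y = a takes D from q4 back to q4, so after x·y·y·y the machine is still in q4, and z then leads to the accepting state q0. Hence baaabbb ∈ L(D).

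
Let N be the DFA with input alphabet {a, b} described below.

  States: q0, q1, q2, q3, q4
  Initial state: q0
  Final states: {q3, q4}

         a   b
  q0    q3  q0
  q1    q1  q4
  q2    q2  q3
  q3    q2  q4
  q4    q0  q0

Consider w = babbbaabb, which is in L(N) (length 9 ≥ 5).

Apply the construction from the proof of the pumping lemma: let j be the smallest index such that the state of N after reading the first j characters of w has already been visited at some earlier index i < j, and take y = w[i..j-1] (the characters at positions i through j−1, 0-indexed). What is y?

b

State sequence: q0 -b-> q0 -a-> q3 -b-> q4 -b-> q0 -b-> q0 -a-> q3 -a-> q2 -b-> q3 -b-> q4
First repeat at step 1: q0 was already visited.

So i = 0, j = 1, giving x = w[0:0] = ε, y = w[0:1] = b, z = w[1:9] = abbbaabb.
Check: |xy| = 1 ≤ 5 and |y| = 1 ≥ 1. Reading y takes N from q0 back to q0, so every xyⁱz is accepted.
Pumping length from the standard proof: p = 5 (the number of states). The repeated state found above gives |xy| = j ≤ 5 and |y| = j − i ≥ 1.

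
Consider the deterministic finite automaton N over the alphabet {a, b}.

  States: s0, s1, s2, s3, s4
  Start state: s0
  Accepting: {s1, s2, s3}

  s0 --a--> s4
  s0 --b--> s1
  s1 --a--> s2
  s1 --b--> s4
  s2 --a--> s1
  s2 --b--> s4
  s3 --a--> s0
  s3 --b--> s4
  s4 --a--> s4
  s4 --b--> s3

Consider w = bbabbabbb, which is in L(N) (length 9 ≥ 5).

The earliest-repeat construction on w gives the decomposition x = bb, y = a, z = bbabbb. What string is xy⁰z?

xy⁰z = xz = bb·bbabbb = bbbbabbb.
Reading y = a takes N from s4 back to s4, so after x the machine is still in s4, and z then leads to the accepting state s3. Hence bbbbabbb ∈ L(N).

bbbbabbb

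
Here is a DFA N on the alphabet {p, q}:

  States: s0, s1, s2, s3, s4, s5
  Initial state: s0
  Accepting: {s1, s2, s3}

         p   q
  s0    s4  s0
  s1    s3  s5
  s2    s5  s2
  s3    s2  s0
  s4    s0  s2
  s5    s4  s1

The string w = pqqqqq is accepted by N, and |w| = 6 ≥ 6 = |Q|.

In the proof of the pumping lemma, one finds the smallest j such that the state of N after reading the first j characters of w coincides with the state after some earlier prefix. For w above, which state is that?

Run of N on w = p q q q q q:
  step 0: s0  (start)
  step 1: s4  (read p: s0→s4)
  step 2: s2  (read q: s4→s2)
  step 3: s2  (read q: s2→s2)   ← first repeat (s2 seen earlier)
  step 4: s2  (read q: s2→s2)
  step 5: s2  (read q: s2→s2)
  step 6: s2  (read q: s2→s2)

The earliest repeat is at step j = 3: N is in s2, which it already visited at step i = 2.
With |Q| = 6, pigeonhole forces a state repeat no later than step 6; the substring read between the first and second visits to that state can be pumped.

s2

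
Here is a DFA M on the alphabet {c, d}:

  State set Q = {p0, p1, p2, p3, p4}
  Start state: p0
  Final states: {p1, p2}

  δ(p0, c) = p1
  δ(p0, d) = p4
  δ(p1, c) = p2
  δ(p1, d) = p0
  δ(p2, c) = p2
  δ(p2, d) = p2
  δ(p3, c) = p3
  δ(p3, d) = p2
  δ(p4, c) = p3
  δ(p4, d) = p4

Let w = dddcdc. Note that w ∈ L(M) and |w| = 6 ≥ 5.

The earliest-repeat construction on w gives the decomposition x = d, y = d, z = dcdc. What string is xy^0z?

ddcdc

xy⁰z = xz = d·dcdc = ddcdc.
Reading y = d takes M from p4 back to p4, so after x the machine is still in p4, and z then leads to the accepting state p2. Hence ddcdc ∈ L(M).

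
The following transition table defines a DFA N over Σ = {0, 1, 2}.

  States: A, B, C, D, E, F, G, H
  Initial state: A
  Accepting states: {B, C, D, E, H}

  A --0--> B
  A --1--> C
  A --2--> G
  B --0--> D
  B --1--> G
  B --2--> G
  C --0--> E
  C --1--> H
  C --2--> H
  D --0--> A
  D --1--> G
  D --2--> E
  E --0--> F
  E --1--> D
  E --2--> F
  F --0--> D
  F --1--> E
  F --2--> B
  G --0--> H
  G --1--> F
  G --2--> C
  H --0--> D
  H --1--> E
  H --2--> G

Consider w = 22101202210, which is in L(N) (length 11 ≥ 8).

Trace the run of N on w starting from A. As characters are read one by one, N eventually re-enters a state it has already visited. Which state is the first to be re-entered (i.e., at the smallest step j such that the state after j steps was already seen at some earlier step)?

State sequence: A -2-> G -2-> C -1-> H -0-> D -1-> G -2-> C -0-> E -2-> F -2-> B -1-> G -0-> H
First repeat at step 5: G was already visited.

The earliest repeat is at step j = 5: N is in G, which it already visited at step i = 1.
Pumping length from the standard proof: p = 8 (the number of states). The repeated state found above gives |xy| = j ≤ 8 and |y| = j − i ≥ 1.

G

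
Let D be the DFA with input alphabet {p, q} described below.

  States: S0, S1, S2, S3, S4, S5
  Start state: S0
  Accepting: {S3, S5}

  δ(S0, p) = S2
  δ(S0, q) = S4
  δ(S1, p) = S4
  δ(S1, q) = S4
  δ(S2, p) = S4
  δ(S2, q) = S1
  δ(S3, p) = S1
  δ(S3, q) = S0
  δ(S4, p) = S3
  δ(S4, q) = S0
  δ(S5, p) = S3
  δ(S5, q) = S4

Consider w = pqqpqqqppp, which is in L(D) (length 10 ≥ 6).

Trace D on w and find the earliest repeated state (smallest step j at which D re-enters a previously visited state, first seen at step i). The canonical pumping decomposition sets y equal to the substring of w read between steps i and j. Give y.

Run of D on w = p q q p q q q p p p:
  step 0: S0  (start)
  step 1: S2  (read p: S0→S2)
  step 2: S1  (read q: S2→S1)
  step 3: S4  (read q: S1→S4)
  step 4: S3  (read p: S4→S3)
  step 5: S0  (read q: S3→S0)   ← first repeat (S0 seen earlier)
  step 6: S4  (read q: S0→S4)
  step 7: S0  (read q: S4→S0)
  step 8: S2  (read p: S0→S2)
  step 9: S4  (read p: S2→S4)
  step 10: S3  (read p: S4→S3)

So i = 0, j = 5, giving x = w[0:0] = ε, y = w[0:5] = pqqpq, z = w[5:10] = qqppp.
Check: |xy| = 5 ≤ 6 and |y| = 5 ≥ 1. Reading y takes D from S0 back to S0, so every xyⁱz is accepted.
Pumping length from the standard proof: p = 6 (the number of states). The repeated state found above gives |xy| = j ≤ 6 and |y| = j − i ≥ 1.

pqqpq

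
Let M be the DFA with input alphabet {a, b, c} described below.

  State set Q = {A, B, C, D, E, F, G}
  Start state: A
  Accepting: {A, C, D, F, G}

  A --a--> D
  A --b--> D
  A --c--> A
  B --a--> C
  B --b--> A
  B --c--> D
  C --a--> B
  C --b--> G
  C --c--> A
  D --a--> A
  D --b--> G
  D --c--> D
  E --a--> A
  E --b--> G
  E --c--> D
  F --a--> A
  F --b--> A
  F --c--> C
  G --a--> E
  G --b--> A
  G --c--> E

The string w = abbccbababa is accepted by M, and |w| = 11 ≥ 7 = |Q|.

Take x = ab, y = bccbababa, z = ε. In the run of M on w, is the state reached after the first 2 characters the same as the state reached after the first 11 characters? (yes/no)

State sequence: A -a-> D -b-> G -b-> A -c-> A -c-> A -b-> D -a-> A -b-> D -a-> A -b-> D -a-> A

After x (step 2): G. After xy (step 11): A.
They differ (G ≠ A), so y is not a cycle from the state after x; this split is not the one the pumping-lemma construction produces, and pumping y need not keep the string in L(M).

no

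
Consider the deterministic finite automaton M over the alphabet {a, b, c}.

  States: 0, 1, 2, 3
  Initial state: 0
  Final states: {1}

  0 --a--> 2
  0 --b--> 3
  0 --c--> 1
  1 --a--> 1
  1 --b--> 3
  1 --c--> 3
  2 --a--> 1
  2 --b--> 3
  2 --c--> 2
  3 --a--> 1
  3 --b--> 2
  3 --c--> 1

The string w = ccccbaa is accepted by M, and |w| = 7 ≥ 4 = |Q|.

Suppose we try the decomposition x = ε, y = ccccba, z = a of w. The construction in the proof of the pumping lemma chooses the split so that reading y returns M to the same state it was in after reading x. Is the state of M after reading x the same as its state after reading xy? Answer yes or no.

no

Run of M on the first 6 characters of w = c c c c b a:
  step 0: 0  (start)
  step 1: 1  (read c: 0→1)
  step 2: 3  (read c: 1→3)
  step 3: 1  (read c: 3→1)
  step 4: 3  (read c: 1→3)
  step 5: 2  (read b: 3→2)
  step 6: 1  (read a: 2→1)

After x (step 0): 0. After xy (step 6): 1.
They differ (0 ≠ 1), so y is not a cycle from the state after x; this split is not the one the pumping-lemma construction produces, and pumping y need not keep the string in L(M).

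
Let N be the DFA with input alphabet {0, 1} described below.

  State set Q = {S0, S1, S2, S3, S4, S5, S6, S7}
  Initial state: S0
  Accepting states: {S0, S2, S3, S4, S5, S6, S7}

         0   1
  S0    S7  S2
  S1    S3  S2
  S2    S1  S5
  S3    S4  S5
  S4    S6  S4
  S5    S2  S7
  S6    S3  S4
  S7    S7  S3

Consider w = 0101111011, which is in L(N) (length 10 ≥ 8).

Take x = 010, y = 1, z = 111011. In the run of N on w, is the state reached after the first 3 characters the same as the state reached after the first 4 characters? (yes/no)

yes

Run of N on the first 4 characters of w = 0 1 0 1:
  step 0: S0  (start)
  step 1: S7  (read 0: S0→S7)
  step 2: S3  (read 1: S7→S3)
  step 3: S4  (read 0: S3→S4)
  step 4: S4  (read 1: S4→S4)

After x (step 3): S4. After xy (step 4): S4.
They match, so y = 1 drives N around a cycle from S4 back to itself; pumping y any number of times keeps N in S4 before reading z, and xyⁱz ∈ L(N) for every i ≥ 0.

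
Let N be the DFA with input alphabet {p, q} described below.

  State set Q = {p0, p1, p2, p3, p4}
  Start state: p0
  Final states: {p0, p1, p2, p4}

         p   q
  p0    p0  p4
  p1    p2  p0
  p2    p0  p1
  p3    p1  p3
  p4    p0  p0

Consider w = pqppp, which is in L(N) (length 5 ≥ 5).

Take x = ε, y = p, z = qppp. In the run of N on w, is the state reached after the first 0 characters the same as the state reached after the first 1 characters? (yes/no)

yes

State sequence: p0 -p-> p0

After x (step 0): p0. After xy (step 1): p0.
They match, so y = p drives N around a cycle from p0 back to itself; pumping y any number of times keeps N in p0 before reading z, and xyⁱz ∈ L(N) for every i ≥ 0.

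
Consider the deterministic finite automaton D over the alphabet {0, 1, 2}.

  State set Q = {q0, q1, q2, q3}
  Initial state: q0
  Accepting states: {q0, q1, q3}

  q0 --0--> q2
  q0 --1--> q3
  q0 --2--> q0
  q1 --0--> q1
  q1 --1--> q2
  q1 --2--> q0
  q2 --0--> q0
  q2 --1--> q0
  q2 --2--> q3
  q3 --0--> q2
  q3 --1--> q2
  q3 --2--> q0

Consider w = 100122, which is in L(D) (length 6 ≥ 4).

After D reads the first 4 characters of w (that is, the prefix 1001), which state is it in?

State sequence: q0 -1-> q3 -0-> q2 -0-> q0 -1-> q3

After reading 4 characters, D is in state q3.

q3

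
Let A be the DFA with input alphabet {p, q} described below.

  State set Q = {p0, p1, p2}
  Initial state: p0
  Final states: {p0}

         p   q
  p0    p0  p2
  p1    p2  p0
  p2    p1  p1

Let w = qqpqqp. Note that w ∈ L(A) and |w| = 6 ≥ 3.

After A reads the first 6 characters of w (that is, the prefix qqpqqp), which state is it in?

p0

State sequence: p0 -q-> p2 -q-> p1 -p-> p2 -q-> p1 -q-> p0 -p-> p0

After reading 6 characters, A is in state p0.
(This kind of state-tracing is the core of the pumping-lemma construction: with 3 states, pigeonhole forces a repeat within the first 3 steps.)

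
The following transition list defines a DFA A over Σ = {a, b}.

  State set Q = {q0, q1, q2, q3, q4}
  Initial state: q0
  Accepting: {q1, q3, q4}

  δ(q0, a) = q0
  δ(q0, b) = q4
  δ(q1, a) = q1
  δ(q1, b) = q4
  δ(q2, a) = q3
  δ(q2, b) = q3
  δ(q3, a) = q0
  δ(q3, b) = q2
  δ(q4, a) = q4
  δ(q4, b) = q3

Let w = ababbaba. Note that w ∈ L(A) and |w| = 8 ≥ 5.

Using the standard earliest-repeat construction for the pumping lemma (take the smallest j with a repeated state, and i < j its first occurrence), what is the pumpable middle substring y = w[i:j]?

a

Run of A on w = a b a b b a b a:
  step 0: q0  (start)
  step 1: q0  (read a: q0→q0)   ← first repeat (q0 seen earlier)
  step 2: q4  (read b: q0→q4)
  step 3: q4  (read a: q4→q4)
  step 4: q3  (read b: q4→q3)
  step 5: q2  (read b: q3→q2)
  step 6: q3  (read a: q2→q3)
  step 7: q2  (read b: q3→q2)
  step 8: q3  (read a: q2→q3)

So i = 0, j = 1, giving x = w[0:0] = ε, y = w[0:1] = a, z = w[1:8] = babbaba.
Check: |xy| = 1 ≤ 5 and |y| = 1 ≥ 1. Reading y takes A from q0 back to q0, so every xyⁱz is accepted.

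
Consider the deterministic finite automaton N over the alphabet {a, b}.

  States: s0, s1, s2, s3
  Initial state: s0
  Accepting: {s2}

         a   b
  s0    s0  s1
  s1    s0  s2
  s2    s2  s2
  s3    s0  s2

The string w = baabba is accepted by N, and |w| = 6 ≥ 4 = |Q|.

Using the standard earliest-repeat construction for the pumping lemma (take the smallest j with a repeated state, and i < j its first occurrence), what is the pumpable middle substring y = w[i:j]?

ba

State sequence: s0 -b-> s1 -a-> s0 -a-> s0 -b-> s1 -b-> s2 -a-> s2
First repeat at step 2: s0 was already visited.

So i = 0, j = 2, giving x = w[0:0] = ε, y = w[0:2] = ba, z = w[2:6] = abba.
Check: |xy| = 2 ≤ 4 and |y| = 2 ≥ 1. Reading y takes N from s0 back to s0, so every xyⁱz is accepted.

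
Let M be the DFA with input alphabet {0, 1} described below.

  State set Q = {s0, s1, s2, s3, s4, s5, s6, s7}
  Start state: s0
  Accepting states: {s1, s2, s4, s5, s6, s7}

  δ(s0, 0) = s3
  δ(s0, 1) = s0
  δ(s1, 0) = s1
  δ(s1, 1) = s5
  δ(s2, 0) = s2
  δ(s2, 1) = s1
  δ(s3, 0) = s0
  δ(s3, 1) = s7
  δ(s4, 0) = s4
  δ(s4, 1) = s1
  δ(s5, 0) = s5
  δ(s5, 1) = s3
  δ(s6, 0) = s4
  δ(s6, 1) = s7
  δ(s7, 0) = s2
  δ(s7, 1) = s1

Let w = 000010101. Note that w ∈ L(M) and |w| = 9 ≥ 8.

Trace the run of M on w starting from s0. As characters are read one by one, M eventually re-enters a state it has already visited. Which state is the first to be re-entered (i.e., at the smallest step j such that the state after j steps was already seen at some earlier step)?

State sequence: s0 -0-> s3 -0-> s0 -0-> s3 -0-> s0 -1-> s0 -0-> s3 -1-> s7 -0-> s2 -1-> s1
First repeat at step 2: s0 was already visited.

The earliest repeat is at step j = 2: M is in s0, which it already visited at step i = 0.
Since M has 8 states, any run of length ≥ 8 visits 8+1 states, so by pigeonhole some state repeats within the first 8 steps — that repeat gives the pumpable loop.

s0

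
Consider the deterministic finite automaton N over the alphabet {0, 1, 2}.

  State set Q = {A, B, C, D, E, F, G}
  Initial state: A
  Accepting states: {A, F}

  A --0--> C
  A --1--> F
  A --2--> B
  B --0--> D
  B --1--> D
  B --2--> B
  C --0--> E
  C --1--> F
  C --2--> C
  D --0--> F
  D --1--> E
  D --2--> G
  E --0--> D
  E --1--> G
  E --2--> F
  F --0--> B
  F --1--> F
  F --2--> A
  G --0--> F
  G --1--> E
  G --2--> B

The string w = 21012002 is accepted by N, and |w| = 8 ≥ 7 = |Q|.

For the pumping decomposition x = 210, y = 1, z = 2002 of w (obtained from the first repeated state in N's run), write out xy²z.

210112002

xy^2z = 210·1·1·2002 = 210112002.
Reading y = 1 takes N from F back to F, so after x·y·y the machine is still in F, and z then leads to the accepting state F. Hence 210112002 ∈ L(N).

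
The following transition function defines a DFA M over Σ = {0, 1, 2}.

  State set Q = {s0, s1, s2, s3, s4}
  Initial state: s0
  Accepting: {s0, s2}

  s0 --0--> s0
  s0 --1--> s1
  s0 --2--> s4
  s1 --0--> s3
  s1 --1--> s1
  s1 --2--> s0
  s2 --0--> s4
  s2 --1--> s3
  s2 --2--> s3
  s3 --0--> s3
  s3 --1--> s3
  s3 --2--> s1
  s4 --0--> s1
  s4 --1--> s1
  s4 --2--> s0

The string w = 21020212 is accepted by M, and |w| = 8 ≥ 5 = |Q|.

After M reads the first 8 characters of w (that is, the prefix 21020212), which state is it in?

State sequence: s0 -2-> s4 -1-> s1 -0-> s3 -2-> s1 -0-> s3 -2-> s1 -1-> s1 -2-> s0

After reading 8 characters, M is in state s0.

s0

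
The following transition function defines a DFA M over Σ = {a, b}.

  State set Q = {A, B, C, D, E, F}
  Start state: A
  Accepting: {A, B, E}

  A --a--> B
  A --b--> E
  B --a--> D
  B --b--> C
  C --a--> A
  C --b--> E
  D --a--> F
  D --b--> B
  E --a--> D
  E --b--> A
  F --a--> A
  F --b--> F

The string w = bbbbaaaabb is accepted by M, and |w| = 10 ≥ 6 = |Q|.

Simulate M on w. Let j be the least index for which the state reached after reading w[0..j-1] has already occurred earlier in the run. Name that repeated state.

A

State sequence: A -b-> E -b-> A -b-> E -b-> A -a-> B -a-> D -a-> F -a-> A -b-> E -b-> A
First repeat at step 2: A was already visited.

The earliest repeat is at step j = 2: M is in A, which it already visited at step i = 0.
Since M has 6 states, any run of length ≥ 6 visits 6+1 states, so by pigeonhole some state repeats within the first 6 steps — that repeat gives the pumpable loop.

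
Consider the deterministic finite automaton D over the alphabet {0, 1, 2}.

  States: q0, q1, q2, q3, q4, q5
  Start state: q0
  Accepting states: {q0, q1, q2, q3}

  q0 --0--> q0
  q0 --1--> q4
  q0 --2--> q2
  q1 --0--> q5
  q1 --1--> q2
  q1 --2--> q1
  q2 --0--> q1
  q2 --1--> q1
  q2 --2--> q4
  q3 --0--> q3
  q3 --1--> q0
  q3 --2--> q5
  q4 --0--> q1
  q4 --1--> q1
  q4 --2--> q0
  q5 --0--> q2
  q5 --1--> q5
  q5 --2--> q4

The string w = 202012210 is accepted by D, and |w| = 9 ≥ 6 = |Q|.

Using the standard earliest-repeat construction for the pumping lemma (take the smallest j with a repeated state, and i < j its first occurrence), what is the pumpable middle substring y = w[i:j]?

2

Run of D on w = 2 0 2 0 1 2 2 1 0:
  step 0: q0  (start)
  step 1: q2  (read 2: q0→q2)
  step 2: q1  (read 0: q2→q1)
  step 3: q1  (read 2: q1→q1)   ← first repeat (q1 seen earlier)
  step 4: q5  (read 0: q1→q5)
  step 5: q5  (read 1: q5→q5)
  step 6: q4  (read 2: q5→q4)
  step 7: q0  (read 2: q4→q0)
  step 8: q4  (read 1: q0→q4)
  step 9: q1  (read 0: q4→q1)

So i = 2, j = 3, giving x = w[0:2] = 20, y = w[2:3] = 2, z = w[3:9] = 012210.
Check: |xy| = 3 ≤ 6 and |y| = 1 ≥ 1. Reading y takes D from q1 back to q1, so every xyⁱz is accepted.
Since D has 6 states, any run of length ≥ 6 visits 6+1 states, so by pigeonhole some state repeats within the first 6 steps — that repeat gives the pumpable loop.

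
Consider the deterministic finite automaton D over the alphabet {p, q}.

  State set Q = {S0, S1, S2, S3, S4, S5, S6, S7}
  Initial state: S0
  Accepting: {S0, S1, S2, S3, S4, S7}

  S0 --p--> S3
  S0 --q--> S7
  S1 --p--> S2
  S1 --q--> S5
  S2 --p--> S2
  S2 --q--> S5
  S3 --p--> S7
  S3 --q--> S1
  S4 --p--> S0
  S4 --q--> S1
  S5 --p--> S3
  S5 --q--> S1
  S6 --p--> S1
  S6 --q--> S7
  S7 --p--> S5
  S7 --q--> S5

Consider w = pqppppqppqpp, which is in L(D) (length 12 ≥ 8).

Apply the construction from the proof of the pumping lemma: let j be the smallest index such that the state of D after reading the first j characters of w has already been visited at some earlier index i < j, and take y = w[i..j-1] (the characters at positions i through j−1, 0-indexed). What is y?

State sequence: S0 -p-> S3 -q-> S1 -p-> S2 -p-> S2 -p-> S2 -p-> S2 -q-> S5 -p-> S3 -p-> S7 -q-> S5 -p-> S3 -p-> S7
First repeat at step 4: S2 was already visited.

So i = 3, j = 4, giving x = w[0:3] = pqp, y = w[3:4] = p, z = w[4:12] = ppqppqpp.
Check: |xy| = 4 ≤ 8 and |y| = 1 ≥ 1. Reading y takes D from S2 back to S2, so every xyⁱz is accepted.

p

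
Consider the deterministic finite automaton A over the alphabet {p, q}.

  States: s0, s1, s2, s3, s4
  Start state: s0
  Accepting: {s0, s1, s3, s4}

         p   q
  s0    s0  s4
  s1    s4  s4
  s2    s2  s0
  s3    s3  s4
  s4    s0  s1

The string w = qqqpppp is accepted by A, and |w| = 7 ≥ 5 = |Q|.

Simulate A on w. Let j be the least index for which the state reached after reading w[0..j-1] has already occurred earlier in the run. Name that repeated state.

s4

Run of A on w = q q q p p p p:
  step 0: s0  (start)
  step 1: s4  (read q: s0→s4)
  step 2: s1  (read q: s4→s1)
  step 3: s4  (read q: s1→s4)   ← first repeat (s4 seen earlier)
  step 4: s0  (read p: s4→s0)
  step 5: s0  (read p: s0→s0)
  step 6: s0  (read p: s0→s0)
  step 7: s0  (read p: s0→s0)

The earliest repeat is at step j = 3: A is in s4, which it already visited at step i = 1.
With |Q| = 5, pigeonhole forces a state repeat no later than step 5; the substring read between the first and second visits to that state can be pumped.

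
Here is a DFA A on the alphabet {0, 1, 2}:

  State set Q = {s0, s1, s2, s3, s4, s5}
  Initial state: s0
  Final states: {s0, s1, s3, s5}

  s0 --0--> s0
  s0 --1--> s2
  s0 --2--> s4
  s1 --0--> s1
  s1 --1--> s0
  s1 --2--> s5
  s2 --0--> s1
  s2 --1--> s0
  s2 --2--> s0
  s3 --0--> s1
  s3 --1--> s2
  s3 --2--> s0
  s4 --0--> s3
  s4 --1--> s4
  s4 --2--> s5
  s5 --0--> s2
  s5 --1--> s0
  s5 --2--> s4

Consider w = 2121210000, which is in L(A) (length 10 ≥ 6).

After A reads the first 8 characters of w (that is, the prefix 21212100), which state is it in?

State sequence: s0 -2-> s4 -1-> s4 -2-> s5 -1-> s0 -2-> s4 -1-> s4 -0-> s3 -0-> s1

After reading 8 characters, A is in state s1.
(This kind of state-tracing is the core of the pumping-lemma construction: with 6 states, pigeonhole forces a repeat within the first 6 steps.)

s1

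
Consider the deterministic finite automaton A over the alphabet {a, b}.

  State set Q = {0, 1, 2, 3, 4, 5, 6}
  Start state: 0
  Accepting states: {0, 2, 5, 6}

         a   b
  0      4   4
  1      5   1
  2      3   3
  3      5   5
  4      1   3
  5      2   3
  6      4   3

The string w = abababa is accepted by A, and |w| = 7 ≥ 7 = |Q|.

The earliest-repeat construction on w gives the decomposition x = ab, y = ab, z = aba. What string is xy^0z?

ababa

xy⁰z = xz = ab·aba = ababa.
Reading y = ab takes A from 3 back to 3, so after x the machine is still in 3, and z then leads to the accepting state 5. Hence ababa ∈ L(A).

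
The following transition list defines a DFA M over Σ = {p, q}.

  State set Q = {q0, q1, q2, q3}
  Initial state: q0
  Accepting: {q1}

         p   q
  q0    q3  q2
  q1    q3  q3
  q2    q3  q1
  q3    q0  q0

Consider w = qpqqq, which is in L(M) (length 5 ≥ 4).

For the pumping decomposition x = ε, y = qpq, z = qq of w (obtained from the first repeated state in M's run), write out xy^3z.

qpqqpqqpqqq

xy^3z = ε·qpq·qpq·qpq·qq = qpqqpqqpqqq.
Reading y = qpq takes M from q0 back to q0, so after x·y·y·y the machine is still in q0, and z then leads to the accepting state q1. Hence qpqqpqqpqqq ∈ L(M).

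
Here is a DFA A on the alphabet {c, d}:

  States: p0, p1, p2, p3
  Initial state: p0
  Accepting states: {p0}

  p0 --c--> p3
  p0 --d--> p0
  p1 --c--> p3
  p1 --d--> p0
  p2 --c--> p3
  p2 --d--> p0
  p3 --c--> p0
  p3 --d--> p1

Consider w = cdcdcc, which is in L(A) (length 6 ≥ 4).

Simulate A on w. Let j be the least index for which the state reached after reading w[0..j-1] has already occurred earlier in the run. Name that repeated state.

State sequence: p0 -c-> p3 -d-> p1 -c-> p3 -d-> p1 -c-> p3 -c-> p0
First repeat at step 3: p3 was already visited.

The earliest repeat is at step j = 3: A is in p3, which it already visited at step i = 1.
Since A has 4 states, any run of length ≥ 4 visits 4+1 states, so by pigeonhole some state repeats within the first 4 steps — that repeat gives the pumpable loop.

p3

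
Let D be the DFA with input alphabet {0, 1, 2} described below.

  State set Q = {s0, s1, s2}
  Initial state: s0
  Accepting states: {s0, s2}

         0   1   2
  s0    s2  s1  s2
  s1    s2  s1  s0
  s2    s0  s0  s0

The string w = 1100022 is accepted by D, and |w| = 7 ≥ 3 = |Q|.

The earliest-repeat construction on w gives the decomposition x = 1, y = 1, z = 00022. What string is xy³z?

111100022

xy^3z = 1·1·1·1·00022 = 111100022.
Reading y = 1 takes D from s1 back to s1, so after x·y·y·y the machine is still in s1, and z then leads to the accepting state s2. Hence 111100022 ∈ L(D).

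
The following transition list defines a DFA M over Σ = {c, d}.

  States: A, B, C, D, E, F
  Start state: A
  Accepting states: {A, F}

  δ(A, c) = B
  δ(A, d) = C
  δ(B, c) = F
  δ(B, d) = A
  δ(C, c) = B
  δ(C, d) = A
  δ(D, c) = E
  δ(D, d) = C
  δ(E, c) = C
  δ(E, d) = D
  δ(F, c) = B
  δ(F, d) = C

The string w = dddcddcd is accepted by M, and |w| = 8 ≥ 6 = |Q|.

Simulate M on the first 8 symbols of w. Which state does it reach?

State sequence: A -d-> C -d-> A -d-> C -c-> B -d-> A -d-> C -c-> B -d-> A

After reading 8 characters, M is in state A.
(This kind of state-tracing is the core of the pumping-lemma construction: with 6 states, pigeonhole forces a repeat within the first 6 steps.)

A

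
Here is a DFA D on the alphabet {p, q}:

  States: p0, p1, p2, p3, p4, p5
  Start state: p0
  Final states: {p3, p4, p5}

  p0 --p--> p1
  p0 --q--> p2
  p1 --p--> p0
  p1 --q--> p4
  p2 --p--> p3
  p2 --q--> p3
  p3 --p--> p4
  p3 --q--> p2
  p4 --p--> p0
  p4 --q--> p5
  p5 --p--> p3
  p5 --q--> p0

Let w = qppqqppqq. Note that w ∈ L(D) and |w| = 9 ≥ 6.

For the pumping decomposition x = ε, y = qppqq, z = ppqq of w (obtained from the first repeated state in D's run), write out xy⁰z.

xy⁰z = xz = ε·ppqq = ppqq.
Reading y = qppqq takes D from p0 back to p0, so after x the machine is still in p0, and z then leads to the accepting state p3. Hence ppqq ∈ L(D).

ppqq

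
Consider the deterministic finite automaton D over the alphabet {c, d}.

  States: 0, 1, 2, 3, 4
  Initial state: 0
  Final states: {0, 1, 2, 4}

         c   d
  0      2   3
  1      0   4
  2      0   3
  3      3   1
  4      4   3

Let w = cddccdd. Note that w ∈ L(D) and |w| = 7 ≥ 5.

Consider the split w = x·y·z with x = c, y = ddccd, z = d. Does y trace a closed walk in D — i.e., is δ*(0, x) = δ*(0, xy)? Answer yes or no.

State sequence: 0 -c-> 2 -d-> 3 -d-> 1 -c-> 0 -c-> 2 -d-> 3

After x (step 1): 2. After xy (step 6): 3.
They differ (2 ≠ 3), so y is not a cycle from the state after x; this split is not the one the pumping-lemma construction produces, and pumping y need not keep the string in L(D).

no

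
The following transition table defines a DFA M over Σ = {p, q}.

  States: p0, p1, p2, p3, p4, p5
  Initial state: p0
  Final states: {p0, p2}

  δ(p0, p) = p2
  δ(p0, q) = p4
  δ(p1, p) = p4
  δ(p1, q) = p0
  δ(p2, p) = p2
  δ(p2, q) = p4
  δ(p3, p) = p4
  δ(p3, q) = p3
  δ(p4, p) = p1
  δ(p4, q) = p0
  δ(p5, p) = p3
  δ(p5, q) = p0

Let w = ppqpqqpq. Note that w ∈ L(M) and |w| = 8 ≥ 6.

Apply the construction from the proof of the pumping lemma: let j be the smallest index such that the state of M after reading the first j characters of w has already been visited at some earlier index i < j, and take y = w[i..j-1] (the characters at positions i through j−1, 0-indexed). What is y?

p

State sequence: p0 -p-> p2 -p-> p2 -q-> p4 -p-> p1 -q-> p0 -q-> p4 -p-> p1 -q-> p0
First repeat at step 2: p2 was already visited.

So i = 1, j = 2, giving x = w[0:1] = p, y = w[1:2] = p, z = w[2:8] = qpqqpq.
Check: |xy| = 2 ≤ 6 and |y| = 1 ≥ 1. Reading y takes M from p2 back to p2, so every xyⁱz is accepted.
With |Q| = 6, pigeonhole forces a state repeat no later than step 6; the substring read between the first and second visits to that state can be pumped.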